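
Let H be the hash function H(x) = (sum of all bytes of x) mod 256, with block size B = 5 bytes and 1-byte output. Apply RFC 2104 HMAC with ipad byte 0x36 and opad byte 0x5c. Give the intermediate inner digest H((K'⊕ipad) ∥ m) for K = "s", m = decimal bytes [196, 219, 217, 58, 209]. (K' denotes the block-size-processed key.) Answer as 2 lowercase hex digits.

Key "s" = 73 is 1 byte ≤ B = 5; zero-pad to 5 bytes: K' = 73 00 00 00 00.
K' ⊕ ipad = 45 36 36 36 36.
Inner input = 45 36 36 36 36 ∥ c4 db d9 3a d1.
Inner hash: sum = 69+54+54+54+54+196+219+217+58+209 = 1184; mod 256 = 160 → a0.

a0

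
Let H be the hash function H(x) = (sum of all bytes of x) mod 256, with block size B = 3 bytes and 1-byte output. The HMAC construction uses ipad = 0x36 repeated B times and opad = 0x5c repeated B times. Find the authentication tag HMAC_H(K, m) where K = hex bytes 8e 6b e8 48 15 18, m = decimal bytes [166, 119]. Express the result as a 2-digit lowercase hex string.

Key hex bytes 8e 6b e8 48 15 18 is 6 bytes > B = 3, so hash it first: H(key) = 56, then zero-pad to 3 bytes: K' = 56 00 00.
K' ⊕ ipad = 60 36 36.  K' ⊕ opad = 0a 5c 5c.
Inner input = (K'⊕ipad) ∥ m = 60 36 36 ∥ a6 77.
Inner hash: sum = 96+54+54+166+119 = 489; mod 256 = 233 → e9.
Outer input = (K'⊕opad) ∥ inner = 0a 5c 5c ∥ e9.
Outer hash (tag): sum = 10+92+92+233 = 427; mod 256 = 171 → ab.

ab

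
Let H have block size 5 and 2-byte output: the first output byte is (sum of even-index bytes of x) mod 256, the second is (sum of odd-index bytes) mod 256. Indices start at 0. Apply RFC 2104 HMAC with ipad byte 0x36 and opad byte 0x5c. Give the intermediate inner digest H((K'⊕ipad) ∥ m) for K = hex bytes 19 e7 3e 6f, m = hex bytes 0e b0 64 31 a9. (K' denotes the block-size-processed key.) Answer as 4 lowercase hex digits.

Key hex bytes 19 e7 3e 6f is 4 bytes ≤ B = 5; zero-pad to 5 bytes: K' = 19 e7 3e 6f 00.
K' ⊕ ipad = 2f d1 08 59 36.
Inner input = 2f d1 08 59 36 ∥ 0e b0 64 31 a9.
Inner hash: even-index sum = 334 mod 256 = 78; odd-index sum = 581 mod 256 = 69 → 4e 45.

4e45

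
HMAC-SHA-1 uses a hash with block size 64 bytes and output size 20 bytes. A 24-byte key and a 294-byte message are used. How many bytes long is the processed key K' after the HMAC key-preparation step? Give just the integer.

64

Key is 24 ≤ 64 bytes, zero-padded: |K'| = 64.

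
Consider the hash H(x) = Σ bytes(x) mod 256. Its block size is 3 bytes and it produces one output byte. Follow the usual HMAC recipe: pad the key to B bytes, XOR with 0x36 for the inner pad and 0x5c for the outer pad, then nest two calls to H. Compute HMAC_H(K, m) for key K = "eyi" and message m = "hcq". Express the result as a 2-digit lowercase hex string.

d0

Key "eyi" = 65 79 69 is exactly B = 3 bytes: K' = 65 79 69.
K' ⊕ ipad = 53 4f 5f.  K' ⊕ opad = 39 25 35.
Inner input = (K'⊕ipad) ∥ m = 53 4f 5f ∥ 68 63 71.
Inner hash: sum = 83+79+95+104+99+113 = 573; mod 256 = 61 → 3d.
Outer input = (K'⊕opad) ∥ inner = 39 25 35 ∥ 3d.
Outer hash (tag): sum = 57+37+53+61 = 208 → d0.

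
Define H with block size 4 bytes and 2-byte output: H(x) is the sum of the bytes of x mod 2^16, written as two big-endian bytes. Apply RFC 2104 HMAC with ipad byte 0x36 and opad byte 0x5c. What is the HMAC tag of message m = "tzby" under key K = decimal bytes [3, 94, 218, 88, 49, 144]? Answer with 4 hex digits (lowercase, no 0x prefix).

Key decimal bytes [3, 94, 218, 88, 49, 144] = 03 5e da 58 31 90 is 6 bytes > B = 4, so hash it first: H(key) = 02 54, then zero-pad to 4 bytes: K' = 02 54 00 00.
K' ⊕ ipad = 34 62 36 36.  K' ⊕ opad = 5e 08 5c 5c.
Inner input = (K'⊕ipad) ∥ m = 34 62 36 36 ∥ 74 7a 62 79.
Inner hash: sum = 52+98+54+54+116+122+98+121 = 715 → 02 cb.
Outer input = (K'⊕opad) ∥ inner = 5e 08 5c 5c ∥ 02 cb.
Outer hash (tag): sum = 94+8+92+92+2+203 = 491 → 01 eb.

01eb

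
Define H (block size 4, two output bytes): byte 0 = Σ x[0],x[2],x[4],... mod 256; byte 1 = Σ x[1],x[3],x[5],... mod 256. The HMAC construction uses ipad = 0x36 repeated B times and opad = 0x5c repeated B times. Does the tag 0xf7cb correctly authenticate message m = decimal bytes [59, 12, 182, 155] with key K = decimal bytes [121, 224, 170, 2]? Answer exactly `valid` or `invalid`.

Key decimal bytes [121, 224, 170, 2] = 79 e0 aa 02 is exactly B = 4 bytes: K' = 79 e0 aa 02.
K' ⊕ ipad = 4f d6 9c 34; K' ⊕ opad = 25 bc f6 5e.
Inner hash: even-index sum = 476 mod 256 = 220; odd-index sum = 433 mod 256 = 177 → dc b1.
Outer hash (recomputed tag): even-index sum = 503 mod 256 = 247; odd-index sum = 459 mod 256 = 203 → f7 cb.
Recomputed tag = f7cb; claimed = f7cb → match.

valid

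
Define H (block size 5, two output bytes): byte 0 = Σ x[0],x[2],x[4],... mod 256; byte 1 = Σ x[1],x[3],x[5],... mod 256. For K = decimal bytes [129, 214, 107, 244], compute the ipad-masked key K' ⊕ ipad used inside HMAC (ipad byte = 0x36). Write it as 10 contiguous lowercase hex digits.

b7e05dc236

Key decimal bytes [129, 214, 107, 244] = 81 d6 6b f4 is 4 bytes ≤ B = 5; zero-pad to 5 bytes: K' = 81 d6 6b f4 00.
XOR each byte with 0x36: 81⊕36=b7, d6⊕36=e0, 6b⊕36=5d, f4⊕36=c2, 00⊕36=36.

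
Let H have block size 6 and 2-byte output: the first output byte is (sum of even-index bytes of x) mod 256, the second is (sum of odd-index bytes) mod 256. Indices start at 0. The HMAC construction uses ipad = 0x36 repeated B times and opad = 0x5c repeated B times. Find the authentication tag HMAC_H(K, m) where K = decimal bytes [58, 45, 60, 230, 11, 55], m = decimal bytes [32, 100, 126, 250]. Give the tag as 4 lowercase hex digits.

Key decimal bytes [58, 45, 60, 230, 11, 55] = 3a 2d 3c e6 0b 37 is exactly B = 6 bytes: K' = 3a 2d 3c e6 0b 37.
K' ⊕ ipad = 0c 1b 0a d0 3d 01.  K' ⊕ opad = 66 71 60 ba 57 6b.
Inner input = (K'⊕ipad) ∥ m = 0c 1b 0a d0 3d 01 ∥ 20 64 7e fa.
Inner hash: even-index sum = 241 mod 256 = 241; odd-index sum = 586 mod 256 = 74 → f1 4a.
Outer input = (K'⊕opad) ∥ inner = 66 71 60 ba 57 6b ∥ f1 4a.
Outer hash (tag): even-index sum = 526 mod 256 = 14; odd-index sum = 480 mod 256 = 224 → 0e e0.

0ee0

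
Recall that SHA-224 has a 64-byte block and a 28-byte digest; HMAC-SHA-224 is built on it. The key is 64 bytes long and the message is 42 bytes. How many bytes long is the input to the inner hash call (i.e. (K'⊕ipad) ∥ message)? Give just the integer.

106

Key is 64 ≤ 64 bytes, zero-padded: |K'| = 64.
Inner input = (K'⊕ipad) ∥ m → 64 + 42 = 106 bytes.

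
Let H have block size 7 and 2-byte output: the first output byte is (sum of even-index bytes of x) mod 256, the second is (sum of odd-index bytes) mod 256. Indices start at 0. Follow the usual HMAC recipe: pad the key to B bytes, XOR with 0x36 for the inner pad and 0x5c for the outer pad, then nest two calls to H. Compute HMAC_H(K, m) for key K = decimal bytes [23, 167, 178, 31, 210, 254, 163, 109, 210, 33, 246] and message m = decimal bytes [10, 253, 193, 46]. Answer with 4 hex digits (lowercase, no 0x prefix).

Key decimal bytes [23, 167, 178, 31, 210, 254, 163, 109, 210, 33, 246] = 17 a7 b2 1f d2 fe a3 6d d2 21 f6 is 11 bytes > B = 7, so hash it first: H(key) = 06 52, then zero-pad to 7 bytes: K' = 06 52 00 00 00 00 00.
K' ⊕ ipad = 30 64 36 36 36 36 36.  K' ⊕ opad = 5a 0e 5c 5c 5c 5c 5c.
Inner input = (K'⊕ipad) ∥ m = 30 64 36 36 36 36 36 ∥ 0a fd c1 2e.
Inner hash: even-index sum = 509 mod 256 = 253; odd-index sum = 411 mod 256 = 155 → fd 9b.
Outer input = (K'⊕opad) ∥ inner = 5a 0e 5c 5c 5c 5c 5c ∥ fd 9b.
Outer hash (tag): even-index sum = 521 mod 256 = 9; odd-index sum = 451 mod 256 = 195 → 09 c3.

09c3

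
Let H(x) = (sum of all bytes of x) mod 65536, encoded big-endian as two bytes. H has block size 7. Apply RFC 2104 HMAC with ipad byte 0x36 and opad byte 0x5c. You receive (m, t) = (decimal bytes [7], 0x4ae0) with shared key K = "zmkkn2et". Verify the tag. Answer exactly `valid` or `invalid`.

Key "zmkkn2et" = 7a 6d 6b 6b 6e 32 65 74 is 8 bytes > B = 7, so hash it first: H(key) = 03 36, then zero-pad to 7 bytes: K' = 03 36 00 00 00 00 00.
K' ⊕ ipad = 35 00 36 36 36 36 36; K' ⊕ opad = 5f 6a 5c 5c 5c 5c 5c.
Inner hash: sum = 53+0+54+54+54+54+54+7 = 330 → 01 4a.
Outer hash (recomputed tag): sum = 95+106+92+92+92+92+92+1+74 = 736 → 02 e0.
Recomputed tag = 02e0; claimed = 4ae0 → mismatch.

invalid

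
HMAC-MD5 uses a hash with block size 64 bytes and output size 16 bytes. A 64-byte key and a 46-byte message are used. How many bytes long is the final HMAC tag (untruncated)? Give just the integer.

16

The tag is one MD5 digest: 16 bytes.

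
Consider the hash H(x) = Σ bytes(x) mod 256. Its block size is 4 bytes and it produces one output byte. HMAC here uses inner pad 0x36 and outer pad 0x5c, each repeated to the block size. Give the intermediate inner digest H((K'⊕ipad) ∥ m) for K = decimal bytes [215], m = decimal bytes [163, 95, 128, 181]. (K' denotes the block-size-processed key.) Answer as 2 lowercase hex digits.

ba

Key decimal bytes [215] = d7 is 1 byte ≤ B = 4; zero-pad to 4 bytes: K' = d7 00 00 00.
K' ⊕ ipad = e1 36 36 36.
Inner input = e1 36 36 36 ∥ a3 5f 80 b5.
Inner hash: sum = 225+54+54+54+163+95+128+181 = 954; mod 256 = 186 → ba.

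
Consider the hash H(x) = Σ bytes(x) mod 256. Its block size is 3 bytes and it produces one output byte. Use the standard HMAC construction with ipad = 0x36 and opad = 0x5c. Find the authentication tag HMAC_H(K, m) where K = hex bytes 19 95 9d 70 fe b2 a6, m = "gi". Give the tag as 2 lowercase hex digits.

68

Key hex bytes 19 95 9d 70 fe b2 a6 is 7 bytes > B = 3, so hash it first: H(key) = 11, then zero-pad to 3 bytes: K' = 11 00 00.
K' ⊕ ipad = 27 36 36.  K' ⊕ opad = 4d 5c 5c.
Inner input = (K'⊕ipad) ∥ m = 27 36 36 ∥ 67 69.
Inner hash: sum = 39+54+54+103+105 = 355; mod 256 = 99 → 63.
Outer input = (K'⊕opad) ∥ inner = 4d 5c 5c ∥ 63.
Outer hash (tag): sum = 77+92+92+99 = 360; mod 256 = 104 → 68.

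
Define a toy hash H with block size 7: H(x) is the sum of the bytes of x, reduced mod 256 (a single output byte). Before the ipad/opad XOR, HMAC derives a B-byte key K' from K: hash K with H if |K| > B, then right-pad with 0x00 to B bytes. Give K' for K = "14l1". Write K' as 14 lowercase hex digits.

Key "14l1" = 31 34 6c 31 is 4 bytes ≤ B = 7; zero-pad to 7 bytes: K' = 31 34 6c 31 00 00 00.

31346c31000000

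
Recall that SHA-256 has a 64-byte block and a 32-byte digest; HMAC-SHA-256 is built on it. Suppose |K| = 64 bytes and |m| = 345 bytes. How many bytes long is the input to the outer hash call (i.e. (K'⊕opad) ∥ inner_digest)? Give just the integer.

96

Key is 64 ≤ 64 bytes, zero-padded: |K'| = 64.
Outer input = (K'⊕opad) ∥ H(inner) → 64 + 32 = 96 bytes.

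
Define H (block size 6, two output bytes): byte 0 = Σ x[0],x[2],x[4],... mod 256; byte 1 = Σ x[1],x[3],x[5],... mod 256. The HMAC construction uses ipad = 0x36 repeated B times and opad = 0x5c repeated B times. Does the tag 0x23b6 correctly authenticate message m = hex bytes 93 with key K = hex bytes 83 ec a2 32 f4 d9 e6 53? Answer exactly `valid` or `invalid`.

valid

Key hex bytes 83 ec a2 32 f4 d9 e6 53 is 8 bytes > B = 6, so hash it first: H(key) = ff 4a, then zero-pad to 6 bytes: K' = ff 4a 00 00 00 00.
K' ⊕ ipad = c9 7c 36 36 36 36; K' ⊕ opad = a3 16 5c 5c 5c 5c.
Inner hash: even-index sum = 456 mod 256 = 200; odd-index sum = 232 mod 256 = 232 → c8 e8.
Outer hash (recomputed tag): even-index sum = 547 mod 256 = 35; odd-index sum = 438 mod 256 = 182 → 23 b6.
Recomputed tag = 23b6; claimed = 23b6 → match.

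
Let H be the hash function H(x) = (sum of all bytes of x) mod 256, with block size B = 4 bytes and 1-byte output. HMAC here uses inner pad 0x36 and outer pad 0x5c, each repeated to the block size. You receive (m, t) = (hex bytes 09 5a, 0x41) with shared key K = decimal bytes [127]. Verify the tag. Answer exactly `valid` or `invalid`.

Key decimal bytes [127] = 7f is 1 byte ≤ B = 4; zero-pad to 4 bytes: K' = 7f 00 00 00.
K' ⊕ ipad = 49 36 36 36; K' ⊕ opad = 23 5c 5c 5c.
Inner hash: sum = 73+54+54+54+9+90 = 334; mod 256 = 78 → 4e.
Outer hash (recomputed tag): sum = 35+92+92+92+78 = 389; mod 256 = 133 → 85.
Recomputed tag = 85; claimed = 41 → mismatch.

invalid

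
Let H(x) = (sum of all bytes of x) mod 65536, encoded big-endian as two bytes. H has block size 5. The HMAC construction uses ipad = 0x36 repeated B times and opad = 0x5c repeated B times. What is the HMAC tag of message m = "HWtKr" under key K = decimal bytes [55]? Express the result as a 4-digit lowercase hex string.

Key decimal bytes [55] = 37 is 1 byte ≤ B = 5; zero-pad to 5 bytes: K' = 37 00 00 00 00.
K' ⊕ ipad = 01 36 36 36 36.  K' ⊕ opad = 6b 5c 5c 5c 5c.
Inner input = (K'⊕ipad) ∥ m = 01 36 36 36 36 ∥ 48 57 74 4b 72.
Inner hash: sum = 1+54+54+54+54+72+87+116+75+114 = 681 → 02 a9.
Outer input = (K'⊕opad) ∥ inner = 6b 5c 5c 5c 5c ∥ 02 a9.
Outer hash (tag): sum = 107+92+92+92+92+2+169 = 646 → 02 86.

0286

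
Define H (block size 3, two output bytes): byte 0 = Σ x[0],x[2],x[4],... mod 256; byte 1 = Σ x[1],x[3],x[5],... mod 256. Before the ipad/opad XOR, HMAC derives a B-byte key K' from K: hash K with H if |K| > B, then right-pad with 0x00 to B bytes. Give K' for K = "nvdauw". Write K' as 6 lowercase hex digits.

|K| = 6 > B = 3, so first hash the key.
H(K): even-index sum = 327 mod 256 = 71; odd-index sum = 334 mod 256 = 78 → 47 4e.
Zero-pad H(K) = 47 4e to 3 bytes: K' = 47 4e 00.

474e00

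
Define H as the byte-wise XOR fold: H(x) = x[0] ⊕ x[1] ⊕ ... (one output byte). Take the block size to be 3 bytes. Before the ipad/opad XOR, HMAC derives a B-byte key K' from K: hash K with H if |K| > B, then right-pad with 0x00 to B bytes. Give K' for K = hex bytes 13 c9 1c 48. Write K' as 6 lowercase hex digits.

|K| = 4 > B = 3, so first hash the key.
H(K): XOR 13⊕c9⊕1c⊕48 = 8e.
Zero-pad H(K) = 8e to 3 bytes: K' = 8e 00 00.

8e0000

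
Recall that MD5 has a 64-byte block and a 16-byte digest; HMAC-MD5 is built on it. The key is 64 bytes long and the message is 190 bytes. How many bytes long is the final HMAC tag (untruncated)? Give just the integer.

16

The tag is one MD5 digest: 16 bytes.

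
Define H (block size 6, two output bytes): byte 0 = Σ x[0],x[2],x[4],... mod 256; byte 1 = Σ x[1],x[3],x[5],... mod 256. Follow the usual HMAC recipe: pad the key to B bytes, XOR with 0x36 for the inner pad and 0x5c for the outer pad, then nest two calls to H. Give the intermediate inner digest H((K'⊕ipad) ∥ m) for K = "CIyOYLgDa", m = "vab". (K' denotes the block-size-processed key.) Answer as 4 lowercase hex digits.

2feb

Key "CIyOYLgDa" = 43 49 79 4f 59 4c 67 44 61 is 9 bytes > B = 6, so hash it first: H(key) = dd 28, then zero-pad to 6 bytes: K' = dd 28 00 00 00 00.
K' ⊕ ipad = eb 1e 36 36 36 36.
Inner input = eb 1e 36 36 36 36 ∥ 76 61 62.
Inner hash: even-index sum = 559 mod 256 = 47; odd-index sum = 235 mod 256 = 235 → 2f eb.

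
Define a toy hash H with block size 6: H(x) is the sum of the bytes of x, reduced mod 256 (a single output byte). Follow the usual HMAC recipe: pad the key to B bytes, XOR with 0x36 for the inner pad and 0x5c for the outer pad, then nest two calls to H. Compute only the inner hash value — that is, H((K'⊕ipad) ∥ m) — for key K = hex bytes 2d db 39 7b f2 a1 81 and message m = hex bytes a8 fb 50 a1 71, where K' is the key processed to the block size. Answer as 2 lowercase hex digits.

f9

Key hex bytes 2d db 39 7b f2 a1 81 is 7 bytes > B = 6, so hash it first: H(key) = d0, then zero-pad to 6 bytes: K' = d0 00 00 00 00 00.
K' ⊕ ipad = e6 36 36 36 36 36.
Inner input = e6 36 36 36 36 36 ∥ a8 fb 50 a1 71.
Inner hash: sum = 230+54+54+54+54+54+168+251+80+161+113 = 1273; mod 256 = 249 → f9.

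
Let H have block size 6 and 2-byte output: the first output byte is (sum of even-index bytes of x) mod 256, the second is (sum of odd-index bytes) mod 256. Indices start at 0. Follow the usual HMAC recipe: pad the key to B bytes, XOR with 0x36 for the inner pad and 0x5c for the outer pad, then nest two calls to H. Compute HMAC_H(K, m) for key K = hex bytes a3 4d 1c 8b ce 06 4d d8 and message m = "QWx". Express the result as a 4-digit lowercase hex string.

Key hex bytes a3 4d 1c 8b ce 06 4d d8 is 8 bytes > B = 6, so hash it first: H(key) = da b6, then zero-pad to 6 bytes: K' = da b6 00 00 00 00.
K' ⊕ ipad = ec 80 36 36 36 36.  K' ⊕ opad = 86 ea 5c 5c 5c 5c.
Inner input = (K'⊕ipad) ∥ m = ec 80 36 36 36 36 ∥ 51 57 78.
Inner hash: even-index sum = 545 mod 256 = 33; odd-index sum = 323 mod 256 = 67 → 21 43.
Outer input = (K'⊕opad) ∥ inner = 86 ea 5c 5c 5c 5c ∥ 21 43.
Outer hash (tag): even-index sum = 351 mod 256 = 95; odd-index sum = 485 mod 256 = 229 → 5f e5.

5fe5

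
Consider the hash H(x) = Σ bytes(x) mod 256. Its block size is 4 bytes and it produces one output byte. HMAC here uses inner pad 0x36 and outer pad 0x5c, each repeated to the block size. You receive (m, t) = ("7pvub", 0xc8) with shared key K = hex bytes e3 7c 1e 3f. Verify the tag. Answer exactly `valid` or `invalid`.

valid

Key hex bytes e3 7c 1e 3f is exactly B = 4 bytes: K' = e3 7c 1e 3f.
K' ⊕ ipad = d5 4a 28 09; K' ⊕ opad = bf 20 42 63.
Inner hash: sum = 213+74+40+9+55+112+118+117+98 = 836; mod 256 = 68 → 44.
Outer hash (recomputed tag): sum = 191+32+66+99+68 = 456; mod 256 = 200 → c8.
Recomputed tag = c8; claimed = c8 → match.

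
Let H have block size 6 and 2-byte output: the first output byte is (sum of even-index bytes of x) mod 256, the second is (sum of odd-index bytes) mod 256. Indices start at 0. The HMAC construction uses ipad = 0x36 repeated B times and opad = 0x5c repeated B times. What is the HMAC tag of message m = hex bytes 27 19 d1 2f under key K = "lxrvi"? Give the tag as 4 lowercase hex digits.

88b6

Key "lxrvi" = 6c 78 72 76 69 is 5 bytes ≤ B = 6; zero-pad to 6 bytes: K' = 6c 78 72 76 69 00.
K' ⊕ ipad = 5a 4e 44 40 5f 36.  K' ⊕ opad = 30 24 2e 2a 35 5c.
Inner input = (K'⊕ipad) ∥ m = 5a 4e 44 40 5f 36 ∥ 27 19 d1 2f.
Inner hash: even-index sum = 501 mod 256 = 245; odd-index sum = 268 mod 256 = 12 → f5 0c.
Outer input = (K'⊕opad) ∥ inner = 30 24 2e 2a 35 5c ∥ f5 0c.
Outer hash (tag): even-index sum = 392 mod 256 = 136; odd-index sum = 182 mod 256 = 182 → 88 b6.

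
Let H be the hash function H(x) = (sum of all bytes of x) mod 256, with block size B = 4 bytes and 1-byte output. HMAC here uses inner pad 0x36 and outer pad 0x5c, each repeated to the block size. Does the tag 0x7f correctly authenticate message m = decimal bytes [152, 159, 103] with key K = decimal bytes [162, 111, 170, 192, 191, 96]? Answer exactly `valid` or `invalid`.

invalid

Key decimal bytes [162, 111, 170, 192, 191, 96] = a2 6f aa c0 bf 60 is 6 bytes > B = 4, so hash it first: H(key) = 9a, then zero-pad to 4 bytes: K' = 9a 00 00 00.
K' ⊕ ipad = ac 36 36 36; K' ⊕ opad = c6 5c 5c 5c.
Inner hash: sum = 172+54+54+54+152+159+103 = 748; mod 256 = 236 → ec.
Outer hash (recomputed tag): sum = 198+92+92+92+236 = 710; mod 256 = 198 → c6.
Recomputed tag = c6; claimed = 7f → mismatch.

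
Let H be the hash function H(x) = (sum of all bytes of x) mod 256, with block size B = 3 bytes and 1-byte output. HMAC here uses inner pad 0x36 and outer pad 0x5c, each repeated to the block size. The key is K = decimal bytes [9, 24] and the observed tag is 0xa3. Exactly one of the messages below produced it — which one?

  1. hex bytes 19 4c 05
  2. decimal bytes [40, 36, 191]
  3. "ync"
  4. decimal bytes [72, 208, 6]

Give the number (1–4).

Key decimal bytes [9, 24] = 09 18 is 2 bytes ≤ B = 3; zero-pad to 3 bytes: K' = 09 18 00.
K' ⊕ ipad = 3f 2e 36; K' ⊕ opad = 55 44 5c.
m1: inner = H(3f 2e 36 19 4c 05) = 0d; tag = H(55 44 5c 0d) = 02
m2: inner = H(3f 2e 36 28 24 bf) = ae; tag = H(55 44 5c ae) = a3 ← matches
m3: inner = H(3f 2e 36 79 6e 63) = ed; tag = H(55 44 5c ed) = e2
m4: inner = H(3f 2e 36 48 d0 06) = c1; tag = H(55 44 5c c1) = b6

2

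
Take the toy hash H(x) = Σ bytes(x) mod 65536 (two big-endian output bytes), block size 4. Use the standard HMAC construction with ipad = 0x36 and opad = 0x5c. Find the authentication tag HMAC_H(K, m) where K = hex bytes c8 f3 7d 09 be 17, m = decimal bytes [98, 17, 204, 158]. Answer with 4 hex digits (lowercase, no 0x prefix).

0201

Key hex bytes c8 f3 7d 09 be 17 is 6 bytes > B = 4, so hash it first: H(key) = 03 16, then zero-pad to 4 bytes: K' = 03 16 00 00.
K' ⊕ ipad = 35 20 36 36.  K' ⊕ opad = 5f 4a 5c 5c.
Inner input = (K'⊕ipad) ∥ m = 35 20 36 36 ∥ 62 11 cc 9e.
Inner hash: sum = 53+32+54+54+98+17+204+158 = 670 → 02 9e.
Outer input = (K'⊕opad) ∥ inner = 5f 4a 5c 5c ∥ 02 9e.
Outer hash (tag): sum = 95+74+92+92+2+158 = 513 → 02 01.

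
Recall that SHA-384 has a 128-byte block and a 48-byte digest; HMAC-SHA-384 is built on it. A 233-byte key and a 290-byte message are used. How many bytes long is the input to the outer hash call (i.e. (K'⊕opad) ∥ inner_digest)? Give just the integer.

176

Key is 233 > 128 bytes, so it is hashed to 48 bytes then zero-padded to 128: |K'| = 128.
Outer input = (K'⊕opad) ∥ H(inner) → 128 + 48 = 176 bytes.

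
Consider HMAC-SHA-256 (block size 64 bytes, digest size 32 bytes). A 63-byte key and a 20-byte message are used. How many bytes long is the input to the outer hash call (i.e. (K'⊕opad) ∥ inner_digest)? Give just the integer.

96

Key is 63 ≤ 64 bytes, zero-padded: |K'| = 64.
Outer input = (K'⊕opad) ∥ H(inner) → 64 + 32 = 96 bytes.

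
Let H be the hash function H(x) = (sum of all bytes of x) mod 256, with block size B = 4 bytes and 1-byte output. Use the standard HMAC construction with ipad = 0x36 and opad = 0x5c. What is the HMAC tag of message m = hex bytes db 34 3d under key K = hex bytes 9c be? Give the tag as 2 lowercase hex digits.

Key hex bytes 9c be is 2 bytes ≤ B = 4; zero-pad to 4 bytes: K' = 9c be 00 00.
K' ⊕ ipad = aa 88 36 36.  K' ⊕ opad = c0 e2 5c 5c.
Inner input = (K'⊕ipad) ∥ m = aa 88 36 36 ∥ db 34 3d.
Inner hash: sum = 170+136+54+54+219+52+61 = 746; mod 256 = 234 → ea.
Outer input = (K'⊕opad) ∥ inner = c0 e2 5c 5c ∥ ea.
Outer hash (tag): sum = 192+226+92+92+234 = 836; mod 256 = 68 → 44.

44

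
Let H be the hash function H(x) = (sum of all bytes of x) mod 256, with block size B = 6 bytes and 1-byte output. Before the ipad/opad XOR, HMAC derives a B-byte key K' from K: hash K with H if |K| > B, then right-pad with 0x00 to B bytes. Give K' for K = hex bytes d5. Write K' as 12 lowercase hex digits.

Key hex bytes d5 is 1 byte ≤ B = 6; zero-pad to 6 bytes: K' = d5 00 00 00 00 00.

d50000000000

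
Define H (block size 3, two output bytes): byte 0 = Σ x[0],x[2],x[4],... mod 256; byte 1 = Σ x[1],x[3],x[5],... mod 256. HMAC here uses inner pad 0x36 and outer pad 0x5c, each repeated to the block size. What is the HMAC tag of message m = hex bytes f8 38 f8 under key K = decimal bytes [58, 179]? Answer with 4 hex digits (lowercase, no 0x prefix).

Key decimal bytes [58, 179] = 3a b3 is 2 bytes ≤ B = 3; zero-pad to 3 bytes: K' = 3a b3 00.
K' ⊕ ipad = 0c 85 36.  K' ⊕ opad = 66 ef 5c.
Inner input = (K'⊕ipad) ∥ m = 0c 85 36 ∥ f8 38 f8.
Inner hash: even-index sum = 122 mod 256 = 122; odd-index sum = 629 mod 256 = 117 → 7a 75.
Outer input = (K'⊕opad) ∥ inner = 66 ef 5c ∥ 7a 75.
Outer hash (tag): even-index sum = 311 mod 256 = 55; odd-index sum = 361 mod 256 = 105 → 37 69.

3769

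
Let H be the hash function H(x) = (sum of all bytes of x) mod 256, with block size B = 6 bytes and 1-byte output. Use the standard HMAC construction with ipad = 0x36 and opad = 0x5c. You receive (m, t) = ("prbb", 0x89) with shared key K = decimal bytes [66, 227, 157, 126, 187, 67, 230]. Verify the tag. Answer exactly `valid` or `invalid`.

invalid

Key decimal bytes [66, 227, 157, 126, 187, 67, 230] = 42 e3 9d 7e bb 43 e6 is 7 bytes > B = 6, so hash it first: H(key) = 24, then zero-pad to 6 bytes: K' = 24 00 00 00 00 00.
K' ⊕ ipad = 12 36 36 36 36 36; K' ⊕ opad = 78 5c 5c 5c 5c 5c.
Inner hash: sum = 18+54+54+54+54+54+112+114+98+98 = 710; mod 256 = 198 → c6.
Outer hash (recomputed tag): sum = 120+92+92+92+92+92+198 = 778; mod 256 = 10 → 0a.
Recomputed tag = 0a; claimed = 89 → mismatch.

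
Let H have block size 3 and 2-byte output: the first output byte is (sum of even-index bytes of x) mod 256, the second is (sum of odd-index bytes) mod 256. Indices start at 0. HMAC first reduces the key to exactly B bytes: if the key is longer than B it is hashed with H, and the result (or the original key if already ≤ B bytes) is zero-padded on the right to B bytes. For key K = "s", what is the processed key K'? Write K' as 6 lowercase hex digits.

Key "s" = 73 is 1 byte ≤ B = 3; zero-pad to 3 bytes: K' = 73 00 00.

730000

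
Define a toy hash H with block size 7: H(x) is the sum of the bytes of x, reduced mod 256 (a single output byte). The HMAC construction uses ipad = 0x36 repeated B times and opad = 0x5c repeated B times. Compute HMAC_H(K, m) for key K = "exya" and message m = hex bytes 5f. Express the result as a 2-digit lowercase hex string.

Key "exya" = 65 78 79 61 is 4 bytes ≤ B = 7; zero-pad to 7 bytes: K' = 65 78 79 61 00 00 00.
K' ⊕ ipad = 53 4e 4f 57 36 36 36.  K' ⊕ opad = 39 24 25 3d 5c 5c 5c.
Inner input = (K'⊕ipad) ∥ m = 53 4e 4f 57 36 36 36 ∥ 5f.
Inner hash: sum = 83+78+79+87+54+54+54+95 = 584; mod 256 = 72 → 48.
Outer input = (K'⊕opad) ∥ inner = 39 24 25 3d 5c 5c 5c ∥ 48.
Outer hash (tag): sum = 57+36+37+61+92+92+92+72 = 539; mod 256 = 27 → 1b.

1b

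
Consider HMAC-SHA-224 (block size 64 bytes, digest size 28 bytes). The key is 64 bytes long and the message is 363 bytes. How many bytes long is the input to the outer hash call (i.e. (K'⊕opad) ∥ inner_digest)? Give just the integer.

Key is 64 ≤ 64 bytes, zero-padded: |K'| = 64.
Outer input = (K'⊕opad) ∥ H(inner) → 64 + 28 = 92 bytes.

92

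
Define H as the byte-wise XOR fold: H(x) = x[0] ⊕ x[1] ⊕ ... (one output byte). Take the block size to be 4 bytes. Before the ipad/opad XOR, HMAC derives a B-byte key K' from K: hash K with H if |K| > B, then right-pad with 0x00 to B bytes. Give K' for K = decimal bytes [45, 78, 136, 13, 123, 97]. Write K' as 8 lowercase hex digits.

fc000000

|K| = 6 > B = 4, so first hash the key.
H(K): XOR 2d⊕4e⊕88⊕0d⊕7b⊕61 = fc.
Zero-pad H(K) = fc to 4 bytes: K' = fc 00 00 00.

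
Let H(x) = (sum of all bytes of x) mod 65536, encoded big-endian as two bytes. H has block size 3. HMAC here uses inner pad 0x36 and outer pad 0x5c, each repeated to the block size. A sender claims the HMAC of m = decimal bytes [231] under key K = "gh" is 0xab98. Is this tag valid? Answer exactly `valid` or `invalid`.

Key "gh" = 67 68 is 2 bytes ≤ B = 3; zero-pad to 3 bytes: K' = 67 68 00.
K' ⊕ ipad = 51 5e 36; K' ⊕ opad = 3b 34 5c.
Inner hash: sum = 81+94+54+231 = 460 → 01 cc.
Outer hash (recomputed tag): sum = 59+52+92+1+204 = 408 → 01 98.
Recomputed tag = 0198; claimed = ab98 → mismatch.

invalid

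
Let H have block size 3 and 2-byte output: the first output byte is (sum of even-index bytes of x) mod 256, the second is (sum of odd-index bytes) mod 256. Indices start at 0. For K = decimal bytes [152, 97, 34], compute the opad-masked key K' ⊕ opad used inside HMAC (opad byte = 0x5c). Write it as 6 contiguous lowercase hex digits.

Key decimal bytes [152, 97, 34] = 98 61 22 is exactly B = 3 bytes: K' = 98 61 22.
XOR each byte with 0x5c: 98⊕5c=c4, 61⊕5c=3d, 22⊕5c=7e.

c43d7e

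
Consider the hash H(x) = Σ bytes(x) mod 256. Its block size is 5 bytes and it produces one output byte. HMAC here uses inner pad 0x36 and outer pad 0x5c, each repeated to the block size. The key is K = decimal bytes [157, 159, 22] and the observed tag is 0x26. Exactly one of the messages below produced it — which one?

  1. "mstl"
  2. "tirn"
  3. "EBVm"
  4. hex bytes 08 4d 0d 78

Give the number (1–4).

1

Key decimal bytes [157, 159, 22] = 9d 9f 16 is 3 bytes ≤ B = 5; zero-pad to 5 bytes: K' = 9d 9f 16 00 00.
K' ⊕ ipad = ab a9 20 36 36; K' ⊕ opad = c1 c3 4a 5c 5c.
m1: inner = H(ab a9 20 36 36 6d 73 74 6c) = a0; tag = H(c1 c3 4a 5c 5c a0) = 26 ← matches
m2: inner = H(ab a9 20 36 36 74 69 72 6e) = 9d; tag = H(c1 c3 4a 5c 5c 9d) = 23
m3: inner = H(ab a9 20 36 36 45 42 56 6d) = 2a; tag = H(c1 c3 4a 5c 5c 2a) = b0
m4: inner = H(ab a9 20 36 36 08 4d 0d 78) = ba; tag = H(c1 c3 4a 5c 5c ba) = 40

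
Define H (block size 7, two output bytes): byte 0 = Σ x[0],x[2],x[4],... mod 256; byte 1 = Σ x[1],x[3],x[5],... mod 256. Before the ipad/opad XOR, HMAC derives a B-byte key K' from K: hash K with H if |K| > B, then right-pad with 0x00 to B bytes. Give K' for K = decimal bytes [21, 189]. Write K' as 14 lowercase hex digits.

15bd0000000000

Key decimal bytes [21, 189] = 15 bd is 2 bytes ≤ B = 7; zero-pad to 7 bytes: K' = 15 bd 00 00 00 00 00.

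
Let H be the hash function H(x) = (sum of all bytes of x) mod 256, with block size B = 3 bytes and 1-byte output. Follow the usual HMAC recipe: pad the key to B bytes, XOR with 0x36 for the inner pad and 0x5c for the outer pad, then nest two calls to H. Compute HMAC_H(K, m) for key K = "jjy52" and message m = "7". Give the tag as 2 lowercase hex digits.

Key "jjy52" = 6a 6a 79 35 32 is 5 bytes > B = 3, so hash it first: H(key) = b4, then zero-pad to 3 bytes: K' = b4 00 00.
K' ⊕ ipad = 82 36 36.  K' ⊕ opad = e8 5c 5c.
Inner input = (K'⊕ipad) ∥ m = 82 36 36 ∥ 37.
Inner hash: sum = 130+54+54+55 = 293; mod 256 = 37 → 25.
Outer input = (K'⊕opad) ∥ inner = e8 5c 5c ∥ 25.
Outer hash (tag): sum = 232+92+92+37 = 453; mod 256 = 197 → c5.

c5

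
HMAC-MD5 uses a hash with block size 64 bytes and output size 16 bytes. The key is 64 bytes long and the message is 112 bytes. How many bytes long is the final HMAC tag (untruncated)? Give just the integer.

The tag is one MD5 digest: 16 bytes.

16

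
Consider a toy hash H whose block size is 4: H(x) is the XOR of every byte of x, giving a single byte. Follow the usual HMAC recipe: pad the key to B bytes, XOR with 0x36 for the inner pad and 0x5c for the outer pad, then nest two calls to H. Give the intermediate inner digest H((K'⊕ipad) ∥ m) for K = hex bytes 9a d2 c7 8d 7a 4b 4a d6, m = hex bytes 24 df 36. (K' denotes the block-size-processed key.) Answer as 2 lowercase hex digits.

Key hex bytes 9a d2 c7 8d 7a 4b 4a d6 is 8 bytes > B = 4, so hash it first: H(key) = af, then zero-pad to 4 bytes: K' = af 00 00 00.
K' ⊕ ipad = 99 36 36 36.
Inner input = 99 36 36 36 ∥ 24 df 36.
Inner hash: XOR 99⊕36⊕36⊕36⊕24⊕df⊕36 = 62.

62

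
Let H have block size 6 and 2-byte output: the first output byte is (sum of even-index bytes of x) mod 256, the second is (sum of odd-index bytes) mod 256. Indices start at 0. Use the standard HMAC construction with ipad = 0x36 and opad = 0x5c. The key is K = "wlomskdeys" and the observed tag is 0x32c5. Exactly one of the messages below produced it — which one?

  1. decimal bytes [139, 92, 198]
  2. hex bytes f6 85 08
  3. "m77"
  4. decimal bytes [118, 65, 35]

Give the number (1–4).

Key "wlomskdeys" = 77 6c 6f 6d 73 6b 64 65 79 73 is 10 bytes > B = 6, so hash it first: H(key) = 36 1c, then zero-pad to 6 bytes: K' = 36 1c 00 00 00 00.
K' ⊕ ipad = 00 2a 36 36 36 36; K' ⊕ opad = 6a 40 5c 5c 5c 5c.
m1: inner = H(00 2a 36 36 36 36 8b 5c c6) = bd f2; tag = H(6a 40 5c 5c 5c 5c bd f2) = dfea
m2: inner = H(00 2a 36 36 36 36 f6 85 08) = 6a 1b; tag = H(6a 40 5c 5c 5c 5c 6a 1b) = 8c13
m3: inner = H(00 2a 36 36 36 36 6d 37 37) = 10 cd; tag = H(6a 40 5c 5c 5c 5c 10 cd) = 32c5 ← matches
m4: inner = H(00 2a 36 36 36 36 76 41 23) = 05 d7; tag = H(6a 40 5c 5c 5c 5c 05 d7) = 27cf

3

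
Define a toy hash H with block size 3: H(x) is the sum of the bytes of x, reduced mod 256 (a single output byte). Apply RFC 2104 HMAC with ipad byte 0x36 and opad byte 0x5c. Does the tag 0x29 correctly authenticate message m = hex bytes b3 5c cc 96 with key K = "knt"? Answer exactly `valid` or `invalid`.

invalid

Key "knt" = 6b 6e 74 is exactly B = 3 bytes: K' = 6b 6e 74.
K' ⊕ ipad = 5d 58 42; K' ⊕ opad = 37 32 28.
Inner hash: sum = 93+88+66+179+92+204+150 = 872; mod 256 = 104 → 68.
Outer hash (recomputed tag): sum = 55+50+40+104 = 249 → f9.
Recomputed tag = f9; claimed = 29 → mismatch.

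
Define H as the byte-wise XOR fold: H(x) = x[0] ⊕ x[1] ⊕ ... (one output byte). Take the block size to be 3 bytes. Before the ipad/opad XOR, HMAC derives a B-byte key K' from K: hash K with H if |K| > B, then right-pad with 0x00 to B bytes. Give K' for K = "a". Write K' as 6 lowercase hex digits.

Key "a" = 61 is 1 byte ≤ B = 3; zero-pad to 3 bytes: K' = 61 00 00.

610000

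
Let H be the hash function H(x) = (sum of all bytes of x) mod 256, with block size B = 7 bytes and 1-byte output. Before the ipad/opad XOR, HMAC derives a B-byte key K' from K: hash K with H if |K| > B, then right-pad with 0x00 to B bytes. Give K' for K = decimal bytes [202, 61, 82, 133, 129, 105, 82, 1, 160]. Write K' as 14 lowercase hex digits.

bb000000000000

|K| = 9 > B = 7, so first hash the key.
H(K): sum = 202+61+82+133+129+105+82+1+160 = 955; mod 256 = 187 → bb.
Zero-pad H(K) = bb to 7 bytes: K' = bb 00 00 00 00 00 00.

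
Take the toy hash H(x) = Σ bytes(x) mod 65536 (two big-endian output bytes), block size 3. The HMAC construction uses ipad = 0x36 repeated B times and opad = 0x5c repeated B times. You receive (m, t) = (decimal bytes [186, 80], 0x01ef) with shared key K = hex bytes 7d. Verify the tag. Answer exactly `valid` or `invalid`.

invalid

Key hex bytes 7d is 1 byte ≤ B = 3; zero-pad to 3 bytes: K' = 7d 00 00.
K' ⊕ ipad = 4b 36 36; K' ⊕ opad = 21 5c 5c.
Inner hash: sum = 75+54+54+186+80 = 449 → 01 c1.
Outer hash (recomputed tag): sum = 33+92+92+1+193 = 411 → 01 9b.
Recomputed tag = 019b; claimed = 01ef → mismatch.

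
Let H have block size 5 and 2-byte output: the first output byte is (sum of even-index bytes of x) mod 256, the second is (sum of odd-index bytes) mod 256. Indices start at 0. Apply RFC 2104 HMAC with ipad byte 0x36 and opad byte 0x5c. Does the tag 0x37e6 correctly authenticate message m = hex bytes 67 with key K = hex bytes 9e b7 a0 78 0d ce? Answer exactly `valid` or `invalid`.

Key hex bytes 9e b7 a0 78 0d ce is 6 bytes > B = 5, so hash it first: H(key) = 4b fd, then zero-pad to 5 bytes: K' = 4b fd 00 00 00.
K' ⊕ ipad = 7d cb 36 36 36; K' ⊕ opad = 17 a1 5c 5c 5c.
Inner hash: even-index sum = 233 mod 256 = 233; odd-index sum = 360 mod 256 = 104 → e9 68.
Outer hash (recomputed tag): even-index sum = 311 mod 256 = 55; odd-index sum = 486 mod 256 = 230 → 37 e6.
Recomputed tag = 37e6; claimed = 37e6 → match.

valid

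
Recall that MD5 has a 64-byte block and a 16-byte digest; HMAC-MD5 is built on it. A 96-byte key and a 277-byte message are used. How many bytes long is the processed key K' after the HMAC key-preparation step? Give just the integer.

64

Key is 96 > 64 bytes, so it is hashed to 16 bytes then zero-padded to 64: |K'| = 64.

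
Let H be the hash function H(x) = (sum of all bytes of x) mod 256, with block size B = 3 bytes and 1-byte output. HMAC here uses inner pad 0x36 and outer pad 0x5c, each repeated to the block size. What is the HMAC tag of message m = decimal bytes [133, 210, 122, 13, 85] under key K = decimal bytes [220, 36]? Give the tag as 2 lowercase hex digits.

b9

Key decimal bytes [220, 36] = dc 24 is 2 bytes ≤ B = 3; zero-pad to 3 bytes: K' = dc 24 00.
K' ⊕ ipad = ea 12 36.  K' ⊕ opad = 80 78 5c.
Inner input = (K'⊕ipad) ∥ m = ea 12 36 ∥ 85 d2 7a 0d 55.
Inner hash: sum = 234+18+54+133+210+122+13+85 = 869; mod 256 = 101 → 65.
Outer input = (K'⊕opad) ∥ inner = 80 78 5c ∥ 65.
Outer hash (tag): sum = 128+120+92+101 = 441; mod 256 = 185 → b9.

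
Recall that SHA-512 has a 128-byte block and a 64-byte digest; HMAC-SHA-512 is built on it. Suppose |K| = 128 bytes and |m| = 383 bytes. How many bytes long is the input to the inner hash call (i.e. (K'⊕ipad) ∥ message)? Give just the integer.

Key is 128 ≤ 128 bytes, zero-padded: |K'| = 128.
Inner input = (K'⊕ipad) ∥ m → 128 + 383 = 511 bytes.

511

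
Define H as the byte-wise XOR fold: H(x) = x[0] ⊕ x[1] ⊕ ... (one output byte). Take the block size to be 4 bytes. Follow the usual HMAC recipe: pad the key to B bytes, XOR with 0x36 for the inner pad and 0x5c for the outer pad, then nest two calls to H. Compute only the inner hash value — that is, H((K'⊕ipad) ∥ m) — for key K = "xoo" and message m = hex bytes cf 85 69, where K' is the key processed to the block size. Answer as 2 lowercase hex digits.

5b

Key "xoo" = 78 6f 6f is 3 bytes ≤ B = 4; zero-pad to 4 bytes: K' = 78 6f 6f 00.
K' ⊕ ipad = 4e 59 59 36.
Inner input = 4e 59 59 36 ∥ cf 85 69.
Inner hash: XOR 4e⊕59⊕59⊕36⊕cf⊕85⊕69 = 5b.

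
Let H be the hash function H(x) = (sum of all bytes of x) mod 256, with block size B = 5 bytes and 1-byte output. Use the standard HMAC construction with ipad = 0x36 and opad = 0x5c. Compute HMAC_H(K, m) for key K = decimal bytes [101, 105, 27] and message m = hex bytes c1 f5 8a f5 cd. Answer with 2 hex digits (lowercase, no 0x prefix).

ba

Key decimal bytes [101, 105, 27] = 65 69 1b is 3 bytes ≤ B = 5; zero-pad to 5 bytes: K' = 65 69 1b 00 00.
K' ⊕ ipad = 53 5f 2d 36 36.  K' ⊕ opad = 39 35 47 5c 5c.
Inner input = (K'⊕ipad) ∥ m = 53 5f 2d 36 36 ∥ c1 f5 8a f5 cd.
Inner hash: sum = 83+95+45+54+54+193+245+138+245+205 = 1357; mod 256 = 77 → 4d.
Outer input = (K'⊕opad) ∥ inner = 39 35 47 5c 5c ∥ 4d.
Outer hash (tag): sum = 57+53+71+92+92+77 = 442; mod 256 = 186 → ba.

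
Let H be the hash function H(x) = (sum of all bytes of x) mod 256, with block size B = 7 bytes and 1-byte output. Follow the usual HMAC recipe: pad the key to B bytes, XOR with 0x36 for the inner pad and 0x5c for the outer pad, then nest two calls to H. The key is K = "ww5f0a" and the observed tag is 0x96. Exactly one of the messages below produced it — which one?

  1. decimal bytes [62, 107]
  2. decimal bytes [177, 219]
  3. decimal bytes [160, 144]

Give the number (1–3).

3

Key "ww5f0a" = 77 77 35 66 30 61 is 6 bytes ≤ B = 7; zero-pad to 7 bytes: K' = 77 77 35 66 30 61 00.
K' ⊕ ipad = 41 41 03 50 06 57 36; K' ⊕ opad = 2b 2b 69 3a 6c 3d 5c.
m1: inner = H(41 41 03 50 06 57 36 3e 6b) = 11; tag = H(2b 2b 69 3a 6c 3d 5c 11) = 0f
m2: inner = H(41 41 03 50 06 57 36 b1 db) = f4; tag = H(2b 2b 69 3a 6c 3d 5c f4) = f2
m3: inner = H(41 41 03 50 06 57 36 a0 90) = 98; tag = H(2b 2b 69 3a 6c 3d 5c 98) = 96 ← matches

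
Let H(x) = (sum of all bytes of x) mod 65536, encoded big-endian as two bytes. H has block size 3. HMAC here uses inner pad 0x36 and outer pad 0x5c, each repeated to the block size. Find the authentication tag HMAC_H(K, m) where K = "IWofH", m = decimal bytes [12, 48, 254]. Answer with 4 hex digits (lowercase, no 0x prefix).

Key "IWofH" = 49 57 6f 66 48 is 5 bytes > B = 3, so hash it first: H(key) = 01 bd, then zero-pad to 3 bytes: K' = 01 bd 00.
K' ⊕ ipad = 37 8b 36.  K' ⊕ opad = 5d e1 5c.
Inner input = (K'⊕ipad) ∥ m = 37 8b 36 ∥ 0c 30 fe.
Inner hash: sum = 55+139+54+12+48+254 = 562 → 02 32.
Outer input = (K'⊕opad) ∥ inner = 5d e1 5c ∥ 02 32.
Outer hash (tag): sum = 93+225+92+2+50 = 462 → 01 ce.

01ce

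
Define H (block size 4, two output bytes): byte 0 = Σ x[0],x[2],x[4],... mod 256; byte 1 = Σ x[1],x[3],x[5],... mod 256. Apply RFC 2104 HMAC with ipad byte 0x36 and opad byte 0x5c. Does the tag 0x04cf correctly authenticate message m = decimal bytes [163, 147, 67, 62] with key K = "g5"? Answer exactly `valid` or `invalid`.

valid

Key "g5" = 67 35 is 2 bytes ≤ B = 4; zero-pad to 4 bytes: K' = 67 35 00 00.
K' ⊕ ipad = 51 03 36 36; K' ⊕ opad = 3b 69 5c 5c.
Inner hash: even-index sum = 365 mod 256 = 109; odd-index sum = 266 mod 256 = 10 → 6d 0a.
Outer hash (recomputed tag): even-index sum = 260 mod 256 = 4; odd-index sum = 207 mod 256 = 207 → 04 cf.
Recomputed tag = 04cf; claimed = 04cf → match.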